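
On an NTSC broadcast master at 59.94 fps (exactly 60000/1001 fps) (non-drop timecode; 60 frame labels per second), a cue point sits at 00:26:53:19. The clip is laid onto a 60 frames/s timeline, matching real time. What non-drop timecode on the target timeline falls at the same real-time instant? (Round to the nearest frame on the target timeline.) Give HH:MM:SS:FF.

Source frame index: (0×3600 + 26×60 + 53) × 60 + 19 = 96799.
Real time: 96799 / (60000/1001) = 96895799/60000 s.
Target frame: (96895799/60000) × (60) = 96895799/1000 ≈ 96895.799 → 96896.
At 60 labels/s: frame 96896 → 00:26:54:56.

00:26:54:56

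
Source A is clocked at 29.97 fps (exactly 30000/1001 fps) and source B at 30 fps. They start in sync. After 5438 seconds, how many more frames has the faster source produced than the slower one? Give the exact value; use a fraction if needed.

163140/1001 frames

A emits 30000/1001 × 5438 = 163140000/1001 frames; B emits 30 × 5438 = 163140.
Difference = 163140/1001 frames (≈ 162.9770); B is ahead of A.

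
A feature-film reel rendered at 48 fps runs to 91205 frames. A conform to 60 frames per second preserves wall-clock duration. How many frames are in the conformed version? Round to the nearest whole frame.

Frames at target rate = 91205 × (60) / (48) = 456025/4 ≈ 114006.250.
Nearest whole frame: 114006.

114006 frames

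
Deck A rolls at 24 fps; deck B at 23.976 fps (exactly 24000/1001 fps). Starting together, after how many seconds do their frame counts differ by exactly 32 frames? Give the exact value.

The gap grows by |24000/1001 − 24| = 24/1001 frames per second.
Time for a 32-frame gap: 32 ÷ (24/1001) = 4004/3 s.

4004/3 seconds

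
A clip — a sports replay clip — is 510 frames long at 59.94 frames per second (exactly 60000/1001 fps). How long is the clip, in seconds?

8.5085 seconds

Running time = 510 / (60000/1001) = 8.5085 s.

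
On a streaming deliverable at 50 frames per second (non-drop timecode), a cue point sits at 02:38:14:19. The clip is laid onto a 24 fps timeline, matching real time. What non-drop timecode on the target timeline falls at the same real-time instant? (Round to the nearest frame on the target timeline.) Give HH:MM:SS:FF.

02:38:14:09

Source frame index: (2×3600 + 38×60 + 14) × 50 + 19 = 474719.
Real time: 474719 / (50) = 474719/50 s.
Target frame: (474719/50) × (24) = 5696628/25 ≈ 227865.120 → 227865.
At 24 labels/s: frame 227865 → 02:38:14:09.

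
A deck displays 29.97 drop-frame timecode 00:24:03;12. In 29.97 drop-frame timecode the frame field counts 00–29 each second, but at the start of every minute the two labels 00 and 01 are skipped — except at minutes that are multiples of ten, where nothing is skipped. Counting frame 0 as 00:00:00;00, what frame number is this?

43258

Complete 10-minute blocks: 2, each 17982 frames → 35964.
Remaining 4 whole minutes in the current block: 1800 + 3 × 1798 = 7194 frames.
Within the current minute: 3 × 30 + 12 − 2 = 100 (labels ;00/;01 skipped at this minute). Total = 35964 + 7194 + 100 = 43258.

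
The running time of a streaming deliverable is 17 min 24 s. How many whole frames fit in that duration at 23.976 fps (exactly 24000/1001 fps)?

17 min 24 s = 1044 s.
Frames = 1044 × 24000/1001 = 25056000/1001 ≈ 25030.9690.
Complete frames: 25030.

25030 frames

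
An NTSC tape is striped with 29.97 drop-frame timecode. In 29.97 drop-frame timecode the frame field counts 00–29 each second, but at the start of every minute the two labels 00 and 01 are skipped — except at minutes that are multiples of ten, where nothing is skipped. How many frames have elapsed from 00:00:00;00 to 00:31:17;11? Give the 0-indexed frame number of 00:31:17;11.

As if non-drop at 30 labels/s: (0 × 3600 + 31 × 60 + 17) × 30 + 11 = 56321.
Minute boundaries passed: 31; those not divisible by 10: 31 − 3 = 28; dropped labels = 2 × 28 = 56.
Actual frame index = 56321 − 56 = 56265.

56265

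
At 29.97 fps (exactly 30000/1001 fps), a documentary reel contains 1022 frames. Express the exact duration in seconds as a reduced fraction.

Running time = 1022 ÷ (30000/1001) = 1022 × 1001/30000 = 511511/15000 s.

511511/15000 seconds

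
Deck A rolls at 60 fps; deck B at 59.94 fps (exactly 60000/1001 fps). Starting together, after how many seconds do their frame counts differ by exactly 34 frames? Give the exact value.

The gap grows by |60000/1001 − 60| = 60/1001 frames per second.
Time for a 34-frame gap: 34 ÷ (60/1001) = 17017/30 s.

17017/30 seconds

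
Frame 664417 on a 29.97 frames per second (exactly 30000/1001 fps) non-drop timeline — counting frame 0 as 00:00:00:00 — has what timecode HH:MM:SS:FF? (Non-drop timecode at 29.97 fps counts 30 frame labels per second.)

06:09:07:07

664417 ÷ 30 = 22147 full seconds, remainder 7 frames.
22147 s = 6 h 9 min 7 s.
Timecode: 06:09:07:07.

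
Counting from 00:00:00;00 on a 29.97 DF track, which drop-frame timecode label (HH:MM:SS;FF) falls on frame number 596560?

05:31:45;06

Each 10-minute DF block holds 10 × 60 × 30 − 9 × 2 = 17982 frames. 596560 ÷ 17982 → 33 full blocks, remainder 3154.
Within the partial block the first minute is 1800 frames and each further minute 1798, so 1 further minute boundary passed. Total skipped labels = 18 × 33 + 2 × 1 = 596.
Non-drop label index = 596560 + 596 = 597156; at 30 labels/s that is 05:31:45:06, i.e. DF 05:31:45;06.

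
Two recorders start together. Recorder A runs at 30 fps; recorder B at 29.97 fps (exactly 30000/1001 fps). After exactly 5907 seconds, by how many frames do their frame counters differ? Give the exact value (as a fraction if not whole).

16110/91 frames

A emits 30 × 5907 = 177210 frames; B emits 30000/1001 × 5907 = 16110000/91.
Difference = 16110/91 frames (≈ 177.0330); B is behind A.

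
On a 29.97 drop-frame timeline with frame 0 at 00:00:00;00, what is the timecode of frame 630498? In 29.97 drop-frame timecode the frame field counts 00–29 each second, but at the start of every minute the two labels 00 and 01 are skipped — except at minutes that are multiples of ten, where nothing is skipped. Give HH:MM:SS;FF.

05:50:37;18

Each 10-minute DF block holds 10 × 60 × 30 − 9 × 2 = 17982 frames. 630498 ÷ 17982 → 35 full blocks, remainder 1128.
Within the partial block the first minute is 1800 frames and each further minute 1798, so 0 further minute boundaries passed. Total skipped labels = 18 × 35 + 2 × 0 = 630.
Non-drop label index = 630498 + 630 = 631128; at 30 labels/s that is 05:50:37:18, i.e. DF 05:50:37;18.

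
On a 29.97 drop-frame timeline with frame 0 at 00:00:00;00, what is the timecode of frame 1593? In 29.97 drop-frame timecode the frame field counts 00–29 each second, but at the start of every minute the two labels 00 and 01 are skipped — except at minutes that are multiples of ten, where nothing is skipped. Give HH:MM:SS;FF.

Ten DF minutes hold 17982 frames, so frame 1593 lies in block 0 (frames 0–17981) with 1593 frames into that block.
The block's first minute is 1800 frames and the rest 1798 each; 1593 frames reaches minute 0, so 0 × 18 + 0 × 2 = 0 labels have been skipped so far.
Adding those back, label number 1593 + 0 = 1593 at 30 labels/s is 53 s + 3 f = 0 h 0 min 53 s frame 3, i.e. 00:00:53;03.

00:00:53;03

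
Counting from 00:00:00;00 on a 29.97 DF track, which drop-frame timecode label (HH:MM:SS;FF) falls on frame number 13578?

Ten DF minutes hold 17982 frames, so frame 13578 lies in block 0 (frames 0–17981) with 13578 frames into that block.
The block's first minute is 1800 frames and the rest 1798 each; 13578 frames reaches minute 7, so 0 × 18 + 7 × 2 = 14 labels have been skipped so far.
Adding those back, label number 13578 + 14 = 13592 at 30 labels/s is 453 s + 2 f = 0 h 7 min 33 s frame 2, i.e. 00:07:33;02.

00:07:33;02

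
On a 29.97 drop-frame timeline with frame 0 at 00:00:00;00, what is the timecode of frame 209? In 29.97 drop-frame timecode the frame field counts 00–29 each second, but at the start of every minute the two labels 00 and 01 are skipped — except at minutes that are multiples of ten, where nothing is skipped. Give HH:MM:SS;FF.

00:00:06;29

Each 10-minute DF block holds 10 × 60 × 30 − 9 × 2 = 17982 frames. 209 ÷ 17982 → 0 full blocks, remainder 209.
Within the partial block the first minute is 1800 frames and each further minute 1798, so 0 further minute boundaries passed. Total skipped labels = 18 × 0 + 2 × 0 = 0.
Non-drop label index = 209 + 0 = 209; at 30 labels/s that is 00:00:06:29, i.e. DF 00:00:06;29.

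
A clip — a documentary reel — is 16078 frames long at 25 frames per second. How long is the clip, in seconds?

643.12 seconds

Running time = 16078 / (25) = 643.12 s.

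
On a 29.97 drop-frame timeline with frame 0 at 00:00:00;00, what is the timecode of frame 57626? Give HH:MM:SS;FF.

Ten DF minutes hold 17982 frames, so frame 57626 lies in block 3 (frames 53946–71927) with 3680 frames into that block.
The block's first minute is 1800 frames and the rest 1798 each; 3680 frames reaches minute 2, so 3 × 18 + 2 × 2 = 58 labels have been skipped so far.
Adding those back, label number 57626 + 58 = 57684 at 30 labels/s is 1922 s + 24 f = 0 h 32 min 2 s frame 24, i.e. 00:32:02;24.

00:32:02;24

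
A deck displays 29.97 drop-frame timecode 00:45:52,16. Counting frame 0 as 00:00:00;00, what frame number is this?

Complete 10-minute blocks: 4, each 17982 frames → 71928.
Remaining 5 whole minutes in the current block: 1800 + 4 × 1798 = 8992 frames.
Within the current minute: 52 × 30 + 16 − 2 = 1574 (labels ;00/;01 skipped at this minute). Total = 71928 + 8992 + 1574 = 82494.

82494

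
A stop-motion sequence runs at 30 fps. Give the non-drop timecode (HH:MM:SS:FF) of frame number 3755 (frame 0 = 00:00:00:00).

00:02:05:05

3755 ÷ 30 = 125 full seconds, remainder 5 frames.
125 s = 0 h 2 min 5 s.
Timecode: 00:02:05:05.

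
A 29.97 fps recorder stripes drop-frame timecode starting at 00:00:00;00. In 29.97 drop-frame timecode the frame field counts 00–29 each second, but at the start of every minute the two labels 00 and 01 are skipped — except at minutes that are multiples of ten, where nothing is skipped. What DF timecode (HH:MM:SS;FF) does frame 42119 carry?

Each 10-minute DF block holds 10 × 60 × 30 − 9 × 2 = 17982 frames. 42119 ÷ 17982 → 2 full blocks, remainder 6155.
Within the partial block the first minute is 1800 frames and each further minute 1798, so 3 further minute boundaries passed. Total skipped labels = 18 × 2 + 2 × 3 = 42.
Non-drop label index = 42119 + 42 = 42161; at 30 labels/s that is 00:23:25:11, i.e. DF 00:23:25;11.

00:23:25;11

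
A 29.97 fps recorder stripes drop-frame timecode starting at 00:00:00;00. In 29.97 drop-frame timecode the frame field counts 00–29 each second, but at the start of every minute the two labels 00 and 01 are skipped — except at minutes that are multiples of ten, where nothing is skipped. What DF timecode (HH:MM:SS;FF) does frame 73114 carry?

00:40:39;16

Ten DF minutes hold 17982 frames, so frame 73114 lies in block 4 (frames 71928–89909) with 1186 frames into that block.
The block's first minute is 1800 frames and the rest 1798 each; 1186 frames reaches minute 0, so 4 × 18 + 0 × 2 = 72 labels have been skipped so far.
Adding those back, label number 73114 + 72 = 73186 at 30 labels/s is 2439 s + 16 f = 0 h 40 min 39 s frame 16, i.e. 00:40:39;16.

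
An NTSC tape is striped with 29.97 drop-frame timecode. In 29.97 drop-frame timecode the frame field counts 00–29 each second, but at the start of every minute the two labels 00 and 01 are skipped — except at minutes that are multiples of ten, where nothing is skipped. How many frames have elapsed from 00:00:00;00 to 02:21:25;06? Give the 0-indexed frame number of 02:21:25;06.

254302

Complete 10-minute blocks: 14, each 17982 frames → 251748.
Remaining 1 whole minute in the current block: 1800 + 0 × 1798 = 1800 frames.
Within the current minute: 25 × 30 + 6 − 2 = 754 (labels ;00/;01 skipped at this minute). Total = 251748 + 1800 + 754 = 254302.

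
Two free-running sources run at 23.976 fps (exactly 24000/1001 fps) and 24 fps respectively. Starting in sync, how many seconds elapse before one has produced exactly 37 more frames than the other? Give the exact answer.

37037/24 seconds

The gap grows by |24 − 24000/1001| = 24/1001 frames per second.
Time for a 37-frame gap: 37 ÷ (24/1001) = 37037/24 s.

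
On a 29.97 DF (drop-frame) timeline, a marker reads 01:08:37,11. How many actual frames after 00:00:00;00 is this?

As if non-drop at 30 labels/s: (1 × 3600 + 8 × 60 + 37) × 30 + 11 = 123521.
Minute boundaries passed: 68; those not divisible by 10: 68 − 6 = 62; dropped labels = 2 × 62 = 124.
Actual frame index = 123521 − 124 = 123397.

123397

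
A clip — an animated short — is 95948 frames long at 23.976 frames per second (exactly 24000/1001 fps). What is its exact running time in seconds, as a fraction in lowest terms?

24010987/6000 seconds

Running time = 95948 ÷ (24000/1001) = 95948 × 1001/24000 = 24010987/6000 s.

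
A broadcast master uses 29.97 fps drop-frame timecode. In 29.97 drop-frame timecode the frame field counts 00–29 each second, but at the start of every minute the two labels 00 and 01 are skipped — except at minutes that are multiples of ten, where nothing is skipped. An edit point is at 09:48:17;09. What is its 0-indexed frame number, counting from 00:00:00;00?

As if non-drop at 30 labels/s: (9 × 3600 + 48 × 60 + 17) × 30 + 9 = 1058919.
Minute boundaries passed: 588; those not divisible by 10: 588 − 58 = 530; dropped labels = 2 × 530 = 1060.
Actual frame index = 1058919 − 1060 = 1057859.

1057859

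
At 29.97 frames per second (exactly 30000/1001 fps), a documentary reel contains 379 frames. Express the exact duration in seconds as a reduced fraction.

379379/30000 seconds

Running time = 379 ÷ (30000/1001) = 379 × 1001/30000 = 379379/30000 s.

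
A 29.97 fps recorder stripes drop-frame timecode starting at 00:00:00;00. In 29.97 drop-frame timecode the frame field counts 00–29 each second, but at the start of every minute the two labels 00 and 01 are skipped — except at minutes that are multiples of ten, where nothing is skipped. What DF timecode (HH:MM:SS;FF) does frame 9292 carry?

Ten DF minutes hold 17982 frames, so frame 9292 lies in block 0 (frames 0–17981) with 9292 frames into that block.
The block's first minute is 1800 frames and the rest 1798 each; 9292 frames reaches minute 5, so 0 × 18 + 5 × 2 = 10 labels have been skipped so far.
Adding those back, label number 9292 + 10 = 9302 at 30 labels/s is 310 s + 2 f = 0 h 5 min 10 s frame 2, i.e. 00:05:10;02.

00:05:10;02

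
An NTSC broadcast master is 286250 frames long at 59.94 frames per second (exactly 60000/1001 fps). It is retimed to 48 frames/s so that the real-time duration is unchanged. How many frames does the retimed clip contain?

229229 frames

Target frames = source frames × (target rate / source rate) = 286250 × (48)/(60000/1001) = 286250 × 1001/1250 = 229229.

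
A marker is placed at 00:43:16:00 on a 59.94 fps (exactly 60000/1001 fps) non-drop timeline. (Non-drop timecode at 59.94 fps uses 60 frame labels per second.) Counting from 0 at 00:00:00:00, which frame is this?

155760

Total seconds to the label: (0 × 3600 + 43 × 60 + 16) = 2596.
Frame index = 2596 × 60 + 0 = 155760.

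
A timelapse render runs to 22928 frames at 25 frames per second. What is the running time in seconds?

Running time = 22928 / (25) = 917.12 s.

917.12 seconds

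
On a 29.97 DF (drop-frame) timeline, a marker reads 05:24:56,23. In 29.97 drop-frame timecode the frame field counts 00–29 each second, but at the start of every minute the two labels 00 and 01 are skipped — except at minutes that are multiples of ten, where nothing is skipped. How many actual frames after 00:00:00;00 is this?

584319

Complete 10-minute blocks: 32, each 17982 frames → 575424.
Remaining 4 whole minutes in the current block: 1800 + 3 × 1798 = 7194 frames.
Within the current minute: 56 × 30 + 23 − 2 = 1701 (labels ;00/;01 skipped at this minute). Total = 575424 + 7194 + 1701 = 584319.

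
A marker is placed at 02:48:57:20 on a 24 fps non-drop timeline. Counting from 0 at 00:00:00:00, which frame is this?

frame 243308

Total seconds to the label: (2 × 3600 + 48 × 60 + 57) = 10137.
Frame index = 10137 × 24 + 20 = 243308.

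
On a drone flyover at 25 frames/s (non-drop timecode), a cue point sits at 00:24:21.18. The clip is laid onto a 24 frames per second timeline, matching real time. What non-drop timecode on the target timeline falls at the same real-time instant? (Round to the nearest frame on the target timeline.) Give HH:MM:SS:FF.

00:24:21:17

Source frame index: (0×3600 + 24×60 + 21) × 25 + 18 = 36543.
Real time: 36543 / (25) = 36543/25 s.
Target frame: (36543/25) × (24) = 877032/25 ≈ 35081.280 → 35081.
At 24 labels/s: frame 35081 → 00:24:21:17.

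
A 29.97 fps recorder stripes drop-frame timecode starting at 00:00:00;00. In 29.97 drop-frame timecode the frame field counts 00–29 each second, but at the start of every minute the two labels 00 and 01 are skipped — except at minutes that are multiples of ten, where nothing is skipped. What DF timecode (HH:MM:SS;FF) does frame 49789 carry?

Ten DF minutes hold 17982 frames, so frame 49789 lies in block 2 (frames 35964–53945) with 13825 frames into that block.
The block's first minute is 1800 frames and the rest 1798 each; 13825 frames reaches minute 7, so 2 × 18 + 7 × 2 = 50 labels have been skipped so far.
Adding those back, label number 49789 + 50 = 49839 at 30 labels/s is 1661 s + 9 f = 0 h 27 min 41 s frame 9, i.e. 00:27:41;09.

00:27:41;09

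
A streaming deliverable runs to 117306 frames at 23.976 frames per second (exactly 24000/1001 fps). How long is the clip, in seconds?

Running time = 117306 / (24000/1001) = 4892.63775 s.

4892.63775 seconds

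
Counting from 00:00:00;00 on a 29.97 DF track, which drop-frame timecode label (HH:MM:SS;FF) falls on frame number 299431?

02:46:31;01

Ten DF minutes hold 17982 frames, so frame 299431 lies in block 16 (frames 287712–305693) with 11719 frames into that block.
The block's first minute is 1800 frames and the rest 1798 each; 11719 frames reaches minute 6, so 16 × 18 + 6 × 2 = 300 labels have been skipped so far.
Adding those back, label number 299431 + 300 = 299731 at 30 labels/s is 9991 s + 1 f = 2 h 46 min 31 s frame 1, i.e. 02:46:31;01.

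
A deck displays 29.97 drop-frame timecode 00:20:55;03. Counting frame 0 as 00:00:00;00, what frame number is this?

As if non-drop at 30 labels/s: (0 × 3600 + 20 × 60 + 55) × 30 + 3 = 37653.
Minute boundaries passed: 20; those not divisible by 10: 20 − 2 = 18; dropped labels = 2 × 18 = 36.
Actual frame index = 37653 − 36 = 37617.

37617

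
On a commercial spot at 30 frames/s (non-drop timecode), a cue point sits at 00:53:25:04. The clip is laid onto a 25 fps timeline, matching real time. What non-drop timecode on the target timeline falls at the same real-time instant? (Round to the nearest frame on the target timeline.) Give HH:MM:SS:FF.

00:53:25:03

Source frame index: (0×3600 + 53×60 + 25) × 30 + 4 = 96154.
Real time: 96154 / (30) = 48077/15 s.
Target frame: (48077/15) × (25) = 240385/3 ≈ 80128.333 → 80128.
At 25 labels/s: frame 80128 → 00:53:25:03.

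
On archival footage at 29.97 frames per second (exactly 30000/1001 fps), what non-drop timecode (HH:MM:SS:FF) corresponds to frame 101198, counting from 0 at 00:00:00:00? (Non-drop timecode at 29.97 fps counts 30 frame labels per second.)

101198 ÷ 30 = 3373 full seconds, remainder 8 frames.
3373 s = 0 h 56 min 13 s.
Timecode: 00:56:13:08.

00:56:13:08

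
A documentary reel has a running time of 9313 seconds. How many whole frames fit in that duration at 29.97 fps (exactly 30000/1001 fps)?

279110 frames

Frames = 9313 × 30000/1001 = 279390000/1001 ≈ 279110.8891.
Complete frames: 279110.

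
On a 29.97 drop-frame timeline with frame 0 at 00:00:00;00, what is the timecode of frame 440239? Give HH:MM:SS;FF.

04:04:49;09

Each 10-minute DF block holds 10 × 60 × 30 − 9 × 2 = 17982 frames. 440239 ÷ 17982 → 24 full blocks, remainder 8671.
Within the partial block the first minute is 1800 frames and each further minute 1798, so 4 further minute boundaries passed. Total skipped labels = 18 × 24 + 2 × 4 = 440.
Non-drop label index = 440239 + 440 = 440679; at 30 labels/s that is 04:04:49:09, i.e. DF 04:04:49;09.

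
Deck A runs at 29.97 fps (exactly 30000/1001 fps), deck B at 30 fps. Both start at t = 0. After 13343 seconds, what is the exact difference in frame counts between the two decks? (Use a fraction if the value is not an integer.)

A emits 30000/1001 × 13343 = 36390000/91 frames; B emits 30 × 13343 = 400290.
Difference = 36390/91 frames (≈ 399.8901); B is ahead of A.

36390/91 frames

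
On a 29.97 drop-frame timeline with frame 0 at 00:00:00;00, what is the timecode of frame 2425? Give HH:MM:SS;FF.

Ten DF minutes hold 17982 frames, so frame 2425 lies in block 0 (frames 0–17981) with 2425 frames into that block.
The block's first minute is 1800 frames and the rest 1798 each; 2425 frames reaches minute 1, so 0 × 18 + 1 × 2 = 2 labels have been skipped so far.
Adding those back, label number 2425 + 2 = 2427 at 30 labels/s is 80 s + 27 f = 0 h 1 min 20 s frame 27, i.e. 00:01:20;27.

00:01:20;27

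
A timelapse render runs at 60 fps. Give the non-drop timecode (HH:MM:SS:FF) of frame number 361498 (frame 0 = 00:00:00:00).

01:40:24:58

361498 ÷ 60 = 6024 full seconds, remainder 58 frames.
6024 s = 1 h 40 min 24 s.
Timecode: 01:40:24:58.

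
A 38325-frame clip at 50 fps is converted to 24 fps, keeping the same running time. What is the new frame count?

Target frames = source frames × (target rate / source rate) = 38325 × (24)/(50) = 38325 × 12/25 = 18396.

18396 frames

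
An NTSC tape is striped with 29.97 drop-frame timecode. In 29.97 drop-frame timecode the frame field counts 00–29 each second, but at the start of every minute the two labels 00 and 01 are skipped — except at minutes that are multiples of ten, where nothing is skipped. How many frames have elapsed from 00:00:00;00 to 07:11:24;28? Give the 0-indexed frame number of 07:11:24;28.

775772

As if non-drop at 30 labels/s: (7 × 3600 + 11 × 60 + 24) × 30 + 28 = 776548.
Minute boundaries passed: 431; those not divisible by 10: 431 − 43 = 388; dropped labels = 2 × 388 = 776.
Actual frame index = 776548 − 776 = 775772.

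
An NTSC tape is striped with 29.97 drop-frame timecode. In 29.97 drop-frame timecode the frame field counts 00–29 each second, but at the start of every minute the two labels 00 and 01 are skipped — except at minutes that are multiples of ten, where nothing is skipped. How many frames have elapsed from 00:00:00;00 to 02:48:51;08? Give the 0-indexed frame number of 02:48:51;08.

303634

As if non-drop at 30 labels/s: (2 × 3600 + 48 × 60 + 51) × 30 + 8 = 303938.
Minute boundaries passed: 168; those not divisible by 10: 168 − 16 = 152; dropped labels = 2 × 152 = 304.
Actual frame index = 303938 − 304 = 303634.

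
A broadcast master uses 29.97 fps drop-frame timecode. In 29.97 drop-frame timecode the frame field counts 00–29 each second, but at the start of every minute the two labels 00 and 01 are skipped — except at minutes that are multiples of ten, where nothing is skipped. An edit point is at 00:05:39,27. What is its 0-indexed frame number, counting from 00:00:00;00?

10187

As if non-drop at 30 labels/s: (0 × 3600 + 5 × 60 + 39) × 30 + 27 = 10197.
Minute boundaries passed: 5; those not divisible by 10: 5 − 0 = 5; dropped labels = 2 × 5 = 10.
Actual frame index = 10197 − 10 = 10187.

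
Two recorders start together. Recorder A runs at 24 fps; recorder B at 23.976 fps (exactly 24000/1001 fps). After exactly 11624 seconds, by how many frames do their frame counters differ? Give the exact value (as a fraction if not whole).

A emits 24 × 11624 = 278976 frames; B emits 24000/1001 × 11624 = 278976000/1001.
Difference = 278976/1001 frames (≈ 278.6973); B is behind A.

278976/1001 frames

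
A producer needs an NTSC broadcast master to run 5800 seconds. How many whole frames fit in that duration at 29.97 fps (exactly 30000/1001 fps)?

Frames = 5800 × 30000/1001 = 174000000/1001 ≈ 173826.1738.
Complete frames: 173826.

173826 frames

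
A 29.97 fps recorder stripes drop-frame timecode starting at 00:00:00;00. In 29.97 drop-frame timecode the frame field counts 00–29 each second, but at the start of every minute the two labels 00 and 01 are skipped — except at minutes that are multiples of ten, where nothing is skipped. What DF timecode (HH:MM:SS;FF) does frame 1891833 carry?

Each 10-minute DF block holds 10 × 60 × 30 − 9 × 2 = 17982 frames. 1891833 ÷ 17982 → 105 full blocks, remainder 3723.
Within the partial block the first minute is 1800 frames and each further minute 1798, so 2 further minute boundaries passed. Total skipped labels = 18 × 105 + 2 × 2 = 1894.
Non-drop label index = 1891833 + 1894 = 1893727; at 30 labels/s that is 17:32:04:07, i.e. DF 17:32:04;07.

17:32:04;07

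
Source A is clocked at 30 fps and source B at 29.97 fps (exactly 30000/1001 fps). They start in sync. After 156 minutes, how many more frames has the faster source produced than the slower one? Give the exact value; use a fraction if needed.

156 min = 9360 s.
A emits 30 × 9360 = 280800 frames; B emits 30000/1001 × 9360 = 21600000/77.
Difference = 21600/77 frames (≈ 280.5195); B is behind A.

21600/77 frames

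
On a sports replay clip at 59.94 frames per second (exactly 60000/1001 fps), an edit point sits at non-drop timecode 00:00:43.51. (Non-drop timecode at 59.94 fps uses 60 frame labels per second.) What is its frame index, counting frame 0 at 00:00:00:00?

2631

Total seconds to the label: (0 × 3600 + 0 × 60 + 43) = 43.
Frame index = 43 × 60 + 51 = 2631.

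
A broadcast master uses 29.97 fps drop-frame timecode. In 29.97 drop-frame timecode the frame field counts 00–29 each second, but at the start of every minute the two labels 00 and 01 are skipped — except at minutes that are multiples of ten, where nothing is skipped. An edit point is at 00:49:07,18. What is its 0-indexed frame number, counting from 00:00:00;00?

88338

Complete 10-minute blocks: 4, each 17982 frames → 71928.
Remaining 9 whole minutes in the current block: 1800 + 8 × 1798 = 16184 frames.
Within the current minute: 7 × 30 + 18 − 2 = 226 (labels ;00/;01 skipped at this minute). Total = 71928 + 16184 + 226 = 88338.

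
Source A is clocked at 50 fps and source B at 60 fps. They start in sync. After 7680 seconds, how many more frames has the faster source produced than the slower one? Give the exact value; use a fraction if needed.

76800 frames

A emits 50 × 7680 = 384000 frames; B emits 60 × 7680 = 460800.
Difference = 76800 frames; B is ahead of A.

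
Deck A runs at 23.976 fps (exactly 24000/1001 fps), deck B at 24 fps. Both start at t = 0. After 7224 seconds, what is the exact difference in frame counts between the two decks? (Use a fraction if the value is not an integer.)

A emits 24000/1001 × 7224 = 24768000/143 frames; B emits 24 × 7224 = 173376.
Difference = 24768/143 frames (≈ 173.2028); B is ahead of A.

24768/143 frames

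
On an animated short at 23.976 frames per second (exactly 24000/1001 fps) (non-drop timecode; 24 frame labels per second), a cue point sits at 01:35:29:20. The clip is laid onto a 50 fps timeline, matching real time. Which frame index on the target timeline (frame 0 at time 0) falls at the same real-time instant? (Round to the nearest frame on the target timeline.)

Source frame index: (1×3600 + 35×60 + 29) × 24 + 20 = 137516.
Real time: 137516 / (24000/1001) = 34413379/6000 s.
Target frame: (34413379/6000) × (50) = 34413379/120 ≈ 286778.158 → 286778.

frame 286778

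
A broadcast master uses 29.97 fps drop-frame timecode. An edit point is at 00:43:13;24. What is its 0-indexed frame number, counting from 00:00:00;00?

77736

As if non-drop at 30 labels/s: (0 × 3600 + 43 × 60 + 13) × 30 + 24 = 77814.
Minute boundaries passed: 43; those not divisible by 10: 43 − 4 = 39; dropped labels = 2 × 39 = 78.
Actual frame index = 77814 − 78 = 77736.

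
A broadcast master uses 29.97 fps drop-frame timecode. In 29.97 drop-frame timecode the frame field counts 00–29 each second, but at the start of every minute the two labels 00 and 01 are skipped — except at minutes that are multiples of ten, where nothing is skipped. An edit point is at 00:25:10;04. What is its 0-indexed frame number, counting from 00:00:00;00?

45258

As if non-drop at 30 labels/s: (0 × 3600 + 25 × 60 + 10) × 30 + 4 = 45304.
Minute boundaries passed: 25; those not divisible by 10: 25 − 2 = 23; dropped labels = 2 × 23 = 46.
Actual frame index = 45304 − 46 = 45258.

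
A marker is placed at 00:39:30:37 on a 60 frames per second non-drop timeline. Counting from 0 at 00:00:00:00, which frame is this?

frame 142237

Total seconds to the label: (0 × 3600 + 39 × 60 + 30) = 2370.
Frame index = 2370 × 60 + 37 = 142237.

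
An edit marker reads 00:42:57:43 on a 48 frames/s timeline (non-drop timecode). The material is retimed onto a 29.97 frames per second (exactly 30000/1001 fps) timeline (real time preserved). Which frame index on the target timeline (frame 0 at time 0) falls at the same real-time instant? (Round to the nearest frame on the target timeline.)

Source frame index: (0×3600 + 42×60 + 57) × 48 + 43 = 123739.
Real time: 123739 / (48) = 123739/48 s.
Target frame: (123739/48) × (30000/1001) = 1004375/13 ≈ 77259.615 → 77260.

frame 77260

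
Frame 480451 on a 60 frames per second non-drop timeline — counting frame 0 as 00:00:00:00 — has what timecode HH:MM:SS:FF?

480451 ÷ 60 = 8007 full seconds, remainder 31 frames.
8007 s = 2 h 13 min 27 s.
Timecode: 02:13:27:31.

02:13:27:31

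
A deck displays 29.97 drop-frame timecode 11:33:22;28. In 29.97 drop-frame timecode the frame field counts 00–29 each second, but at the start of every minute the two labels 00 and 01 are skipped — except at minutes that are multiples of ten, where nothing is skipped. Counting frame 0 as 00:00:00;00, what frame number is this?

Complete 10-minute blocks: 69, each 17982 frames → 1240758.
Remaining 3 whole minutes in the current block: 1800 + 2 × 1798 = 5396 frames.
Within the current minute: 22 × 30 + 28 − 2 = 686 (labels ;00/;01 skipped at this minute). Total = 1240758 + 5396 + 686 = 1246840.

1246840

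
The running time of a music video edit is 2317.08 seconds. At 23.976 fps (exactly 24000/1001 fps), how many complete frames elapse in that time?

55554 frames

Frames = 2317.08 × 24000/1001 = 55609920/1001 ≈ 55554.3656.
Complete frames: 55554.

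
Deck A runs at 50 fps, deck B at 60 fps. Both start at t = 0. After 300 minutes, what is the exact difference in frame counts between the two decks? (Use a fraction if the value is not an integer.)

180000 frames

300 min = 18000 s.
A emits 50 × 18000 = 900000 frames; B emits 60 × 18000 = 1080000.
Difference = 180000 frames; B is ahead of A.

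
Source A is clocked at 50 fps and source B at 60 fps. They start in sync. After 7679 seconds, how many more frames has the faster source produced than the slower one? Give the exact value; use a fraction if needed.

76790 frames

A emits 50 × 7679 = 383950 frames; B emits 60 × 7679 = 460740.
Difference = 76790 frames; B is ahead of A.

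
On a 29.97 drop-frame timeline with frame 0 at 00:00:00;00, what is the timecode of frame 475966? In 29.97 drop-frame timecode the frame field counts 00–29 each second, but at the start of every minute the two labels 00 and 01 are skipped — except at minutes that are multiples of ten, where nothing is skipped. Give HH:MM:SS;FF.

04:24:41;12

Each 10-minute DF block holds 10 × 60 × 30 − 9 × 2 = 17982 frames. 475966 ÷ 17982 → 26 full blocks, remainder 8434.
Within the partial block the first minute is 1800 frames and each further minute 1798, so 4 further minute boundaries passed. Total skipped labels = 18 × 26 + 2 × 4 = 476.
Non-drop label index = 475966 + 476 = 476442; at 30 labels/s that is 04:24:41:12, i.e. DF 04:24:41;12.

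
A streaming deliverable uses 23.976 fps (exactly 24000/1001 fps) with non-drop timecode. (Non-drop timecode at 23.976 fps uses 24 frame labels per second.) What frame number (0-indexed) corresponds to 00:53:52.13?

Total seconds to the label: (0 × 3600 + 53 × 60 + 52) = 3232.
Frame index = 3232 × 24 + 13 = 77581.

frame 77581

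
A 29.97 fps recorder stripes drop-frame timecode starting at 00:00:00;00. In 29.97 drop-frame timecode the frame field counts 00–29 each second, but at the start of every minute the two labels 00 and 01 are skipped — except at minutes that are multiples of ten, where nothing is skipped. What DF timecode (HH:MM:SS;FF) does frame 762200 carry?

Each 10-minute DF block holds 10 × 60 × 30 − 9 × 2 = 17982 frames. 762200 ÷ 17982 → 42 full blocks, remainder 6956.
Within the partial block the first minute is 1800 frames and each further minute 1798, so 3 further minute boundaries passed. Total skipped labels = 18 × 42 + 2 × 3 = 762.
Non-drop label index = 762200 + 762 = 762962; at 30 labels/s that is 07:03:52:02, i.e. DF 07:03:52;02.

07:03:52;02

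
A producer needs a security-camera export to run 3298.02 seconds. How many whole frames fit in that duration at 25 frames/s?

Frames = 3298.02 × 25 = 164901/2 ≈ 82450.5000.
Complete frames: 82450.

82450 frames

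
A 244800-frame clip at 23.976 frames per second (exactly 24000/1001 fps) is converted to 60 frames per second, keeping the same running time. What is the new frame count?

Target frames = source frames × (target rate / source rate) = 244800 × (60)/(24000/1001) = 244800 × 1001/400 = 612612.

612612 frames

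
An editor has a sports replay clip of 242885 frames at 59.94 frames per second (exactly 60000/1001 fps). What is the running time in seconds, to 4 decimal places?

Running time = 242885 × 1001/60000 = 48625577/12000 s ≈ 4052.1314 s.

4052.1314 seconds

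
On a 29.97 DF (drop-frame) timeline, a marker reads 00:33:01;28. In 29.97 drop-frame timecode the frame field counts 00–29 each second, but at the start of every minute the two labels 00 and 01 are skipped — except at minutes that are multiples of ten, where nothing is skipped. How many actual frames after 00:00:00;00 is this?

As if non-drop at 30 labels/s: (0 × 3600 + 33 × 60 + 1) × 30 + 28 = 59458.
Minute boundaries passed: 33; those not divisible by 10: 33 − 3 = 30; dropped labels = 2 × 30 = 60.
Actual frame index = 59458 − 60 = 59398.

59398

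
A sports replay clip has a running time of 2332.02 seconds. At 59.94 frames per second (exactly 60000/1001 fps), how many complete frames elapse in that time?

139781 frames

Frames = 2332.02 × 60000/1001 = 139921200/1001 ≈ 139781.4186.
Complete frames: 139781.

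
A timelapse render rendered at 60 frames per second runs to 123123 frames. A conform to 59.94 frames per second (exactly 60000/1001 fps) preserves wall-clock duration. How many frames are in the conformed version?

Target frames = source frames × (target rate / source rate) = 123123 × (60000/1001)/(60) = 123123 × 1000/1001 = 123000.

123000 frames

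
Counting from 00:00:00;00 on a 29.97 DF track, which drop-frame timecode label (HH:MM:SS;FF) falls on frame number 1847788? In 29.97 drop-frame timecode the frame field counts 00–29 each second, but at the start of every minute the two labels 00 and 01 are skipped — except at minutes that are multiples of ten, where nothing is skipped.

17:07:34;18

Each 10-minute DF block holds 10 × 60 × 30 − 9 × 2 = 17982 frames. 1847788 ÷ 17982 → 102 full blocks, remainder 13624.
Within the partial block the first minute is 1800 frames and each further minute 1798, so 7 further minute boundaries passed. Total skipped labels = 18 × 102 + 2 × 7 = 1850.
Non-drop label index = 1847788 + 1850 = 1849638; at 30 labels/s that is 17:07:34:18, i.e. DF 17:07:34;18.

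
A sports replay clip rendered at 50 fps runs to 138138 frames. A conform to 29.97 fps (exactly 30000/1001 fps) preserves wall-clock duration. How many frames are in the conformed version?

82800 frames

Target frames = source frames × (target rate / source rate) = 138138 × (30000/1001)/(50) = 138138 × 600/1001 = 82800.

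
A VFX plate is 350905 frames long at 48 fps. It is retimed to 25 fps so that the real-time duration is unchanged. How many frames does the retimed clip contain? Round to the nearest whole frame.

Frames at target rate = 350905 × (25) / (48) = 8772625/48 ≈ 182763.021.
Nearest whole frame: 182763.

182763 frames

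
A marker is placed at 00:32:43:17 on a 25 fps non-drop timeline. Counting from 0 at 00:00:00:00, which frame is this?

frame 49092

Total seconds to the label: (0 × 3600 + 32 × 60 + 43) = 1963.
Frame index = 1963 × 25 + 17 = 49092.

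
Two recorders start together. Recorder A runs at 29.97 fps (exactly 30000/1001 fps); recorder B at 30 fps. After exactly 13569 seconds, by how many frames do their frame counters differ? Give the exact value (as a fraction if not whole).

407070/1001 frames

A emits 30000/1001 × 13569 = 407070000/1001 frames; B emits 30 × 13569 = 407070.
Difference = 407070/1001 frames (≈ 406.6633); B is ahead of A.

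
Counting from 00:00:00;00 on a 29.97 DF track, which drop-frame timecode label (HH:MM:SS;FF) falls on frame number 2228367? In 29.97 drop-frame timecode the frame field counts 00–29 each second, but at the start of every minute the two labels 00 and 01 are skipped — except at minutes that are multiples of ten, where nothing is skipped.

Ten DF minutes hold 17982 frames, so frame 2228367 lies in block 123 (frames 2211786–2229767) with 16581 frames into that block.
The block's first minute is 1800 frames and the rest 1798 each; 16581 frames reaches minute 9, so 123 × 18 + 9 × 2 = 2232 labels have been skipped so far.
Adding those back, label number 2228367 + 2232 = 2230599 at 30 labels/s is 74353 s + 9 f = 20 h 39 min 13 s frame 9, i.e. 20:39:13;09.

20:39:13;09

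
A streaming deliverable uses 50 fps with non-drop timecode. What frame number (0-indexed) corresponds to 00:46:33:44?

139694

Total seconds to the label: (0 × 3600 + 46 × 60 + 33) = 2793.
Frame index = 2793 × 50 + 44 = 139694.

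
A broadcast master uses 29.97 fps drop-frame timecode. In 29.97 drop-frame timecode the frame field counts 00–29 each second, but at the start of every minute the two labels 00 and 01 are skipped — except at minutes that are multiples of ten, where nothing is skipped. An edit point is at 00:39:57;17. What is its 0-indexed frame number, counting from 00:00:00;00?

71855

Complete 10-minute blocks: 3, each 17982 frames → 53946.
Remaining 9 whole minutes in the current block: 1800 + 8 × 1798 = 16184 frames.
Within the current minute: 57 × 30 + 17 − 2 = 1725 (labels ;00/;01 skipped at this minute). Total = 53946 + 16184 + 1725 = 71855.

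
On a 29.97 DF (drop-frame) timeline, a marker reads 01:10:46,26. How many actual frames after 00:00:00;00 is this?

127280

As if non-drop at 30 labels/s: (1 × 3600 + 10 × 60 + 46) × 30 + 26 = 127406.
Minute boundaries passed: 70; those not divisible by 10: 70 − 7 = 63; dropped labels = 2 × 63 = 126.
Actual frame index = 127406 − 126 = 127280.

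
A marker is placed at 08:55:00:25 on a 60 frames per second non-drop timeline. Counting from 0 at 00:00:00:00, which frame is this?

Total seconds to the label: (8 × 3600 + 55 × 60 + 0) = 32100.
Frame index = 32100 × 60 + 25 = 1926025.

frame 1926025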